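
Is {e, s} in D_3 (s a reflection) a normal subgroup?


H = {e, s} in D_3 (s a reflection)
r·s·r⁻¹ = sr⁻² ≠ s for n ≥ 3, so {e, s} is not closed under conjugation

No, not a normal subgroup


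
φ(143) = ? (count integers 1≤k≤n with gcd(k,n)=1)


Factor n: 143 = 11 × 13
φ(n) = n · ∏(1 - 1/p) over distinct primes p | n
φ(143) = 143 · (1 - 1/11) · (1 - 1/13) = 120

φ(143) = 120


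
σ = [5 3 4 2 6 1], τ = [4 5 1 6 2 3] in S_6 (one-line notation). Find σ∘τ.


σ∘τ: apply τ first, then σ
1 →τ 4 →σ 2
2 →τ 5 →σ 6
3 →τ 1 →σ 5
4 →τ 6 →σ 1
5 →τ 2 →σ 3
6 →τ 3 →σ 4

σ∘τ = [2 6 5 1 3 4]


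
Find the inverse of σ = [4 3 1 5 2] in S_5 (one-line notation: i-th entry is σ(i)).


To find σ⁻¹, swap domain and range:
σ(1) = 4 → σ⁻¹(4) = 1
σ(2) = 3 → σ⁻¹(3) = 2
σ(3) = 1 → σ⁻¹(1) = 3
σ(4) = 5 → σ⁻¹(5) = 4
σ(5) = 2 → σ⁻¹(2) = 5

σ⁻¹ = [3 5 2 1 4]


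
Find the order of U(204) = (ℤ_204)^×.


U(n) is the group of units mod n; |U(n)| = φ(n)
|U(204)| = φ(204) = 64

|U(204) = (ℤ_204)^×| = 64


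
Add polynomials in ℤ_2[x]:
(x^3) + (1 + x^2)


Add coefficients mod 2:
x^0: 0 + 1 = 1 (mod 2)
x^1: 0 + 0 = 0 (mod 2)
x^2: 0 + 1 = 1 (mod 2)
x^3: 1 + 0 = 1 (mod 2)
Result: 1 + x^2 + x^3

f + g = 1 + x^2 + x^3


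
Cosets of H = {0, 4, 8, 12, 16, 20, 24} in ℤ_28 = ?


H = {0, 4, 8, 12, 16, 20, 24}, |H| = 7
Number of cosets = |G|/|H| = 28/7 = 4
0 + H = {0, 4, 8, 12, 16, 20, 24}
1 + H = {1, 5, 9, 13, 17, 21, 25}
2 + H = {2, 6, 10, 14, 18, 22, 26}
3 + H = {3, 7, 11, 15, 19, 23, 27}

Cosets: 0+H={0,4,8,12,16,20,24}; 1+H={1,5,9,13,17,21,25}; 2+H={2,6,10,14,18,22,26}; 3+H={3,7,11,15,19,23,27}


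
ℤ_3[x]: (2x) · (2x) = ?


Expand and collect like terms; reduce coefficients mod 3:
x^0: 0·0 = 0 ≡ 0 (mod 3)
x^1: 0·2 + 2·0 = 0 ≡ 0 (mod 3)
x^2: 2·2 = 4 ≡ 1 (mod 3)
Result: x^2

f · g = x^2


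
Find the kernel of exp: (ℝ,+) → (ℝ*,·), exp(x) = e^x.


Kernel = preimage of identity
ker(exp) = {x ∈ ℝ | e^x = 1} = {0}

ker(exp) = {0}


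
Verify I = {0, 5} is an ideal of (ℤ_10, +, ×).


Check ideal conditions for I = {0, 5} in ℤ_10:
(1) I is an additive subgroup? Yes
(2) For r ∈ ℤ_10 and a ∈ I: r·a ∈ I? Yes

Yes, I is an ideal of ℤ_10


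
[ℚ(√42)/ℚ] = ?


√42 has minimal polynomial x² - 42 (irreducible over ℚ since 42 is squarefree)

[ℚ(√42)/ℚ] = 2


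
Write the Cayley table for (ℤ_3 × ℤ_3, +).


Elements: {(0,0), (0,1), (0,2), (1,0), (1,1), (1,2), (2,0), (2,1), (2,2)}
Operation: componentwise addition mod (3, 3)
Entry (a, b) = ((a₁+b₁) mod 3, (a₂+b₂) mod 3)

Cayley table:
      | (0,0) | (0,1) | (0,2) | (1,0) | (1,1) | (1,2) | (2,0) | (2,1) | (2,2)
(0,0) | (0,0) | (0,1) | (0,2) | (1,0) | (1,1) | (1,2) | (2,0) | (2,1) | (2,2)
(0,1) | (0,1) | (0,2) | (0,0) | (1,1) | (1,2) | (1,0) | (2,1) | (2,2) | (2,0)
(0,2) | (0,2) | (0,0) | (0,1) | (1,2) | (1,0) | (1,1) | (2,2) | (2,0) | (2,1)
(1,0) | (1,0) | (1,1) | (1,2) | (2,0) | (2,1) | (2,2) | (0,0) | (0,1) | (0,2)
(1,1) | (1,1) | (1,2) | (1,0) | (2,1) | (2,2) | (2,0) | (0,1) | (0,2) | (0,0)
(1,2) | (1,2) | (1,0) | (1,1) | (2,2) | (2,0) | (2,1) | (0,2) | (0,0) | (0,1)
(2,0) | (2,0) | (2,1) | (2,2) | (0,0) | (0,1) | (0,2) | (1,0) | (1,1) | (1,2)
(2,1) | (2,1) | (2,2) | (2,0) | (0,1) | (0,2) | (0,0) | (1,1) | (1,2) | (1,0)
(2,2) | (2,2) | (2,0) | (2,1) | (0,2) | (0,0) | (0,1) | (1,2) | (1,0) | (1,1)


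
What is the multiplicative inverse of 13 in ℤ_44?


Use the extended Euclidean algorithm to write 1 = 13·s + 44·t; then s mod 44 is the inverse.
Euclidean algorithm:
  13 = 0·44 + 13
  44 = 3·13 + 5
  13 = 2·5 + 3
  5 = 1·3 + 2
  3 = 1·2 + 1
  2 = 2·1 + 0
gcd(13,44) = 1
Back-substitution gives: 13·(17) + 44·(-5) = 1
So 13⁻¹ ≡ 17 ≡ 17 (mod 44)
Check: 13 × 17 = 221 ≡ 1 (mod 44) ✓

13⁻¹ ≡ 17 (mod 44)


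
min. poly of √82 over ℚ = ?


√82 satisfies x² - 82 = 0, irreducible over ℚ since 82 is squarefree

Minimal polynomial: x² - 82


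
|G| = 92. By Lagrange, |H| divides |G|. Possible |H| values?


Lagrange's theorem: |H| divides |G|
|G| = 92
Divisors of 92: 1, 2, 4, 23, 46, 92

Possible subgroup orders: {1, 2, 4, 23, 46, 92}


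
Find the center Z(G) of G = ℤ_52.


Z(G) = {g ∈ G | gx = xg for all x ∈ G}
ℤ_52 is abelian, so Z(G) = G

Z(ℤ_52) = ℤ_52


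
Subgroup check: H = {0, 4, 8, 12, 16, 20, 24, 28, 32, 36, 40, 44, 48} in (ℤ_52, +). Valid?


Subgroup test for H = {0, 4, 8, 12, 16, 20, 24, 28, 32, 36, 40, 44, 48} in (ℤ_52, +):
(1) 0 ∈ H? Yes
(2) Closure: for all a,b ∈ H, (a+b) mod 52 ∈ H? Yes
(3) Inverses: for all a ∈ H, -a mod 52 ∈ H? Yes

Yes, H is a subgroup of ℤ_52


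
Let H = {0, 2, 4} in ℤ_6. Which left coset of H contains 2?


2 + H = {2 + h (mod 6) : h ∈ H}
2+0=2, 2+2=4, 2+4=0
2 + H = {0, 2, 4} = 0 + H

2 + H = {0, 2, 4}


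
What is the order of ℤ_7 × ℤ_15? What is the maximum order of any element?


|ℤ_7 × ℤ_15| = 7 × 15 = 105
Max element order = lcm(7,15) = 105
Cyclic? Yes (gcd=1)

|ℤ_7×ℤ_15| = 105, max element order = 105


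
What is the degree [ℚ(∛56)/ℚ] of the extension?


∛56 has minimal polynomial x³ - 56 (irreducible over ℚ since 56 is not a perfect cube)

[ℚ(∛56)/ℚ] = 3


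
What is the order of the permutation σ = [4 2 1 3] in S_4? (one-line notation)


Cycle decomposition: (1 4 3)
Cycle lengths: 3
Order = lcm(3) = 3

ord(σ) = 3


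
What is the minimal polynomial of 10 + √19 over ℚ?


Let α = 10 + √19. Then α - 10 = √19, so (α - 10)² = 19, giving α² - 20α + 81 = 0. Degree 2 and α ∉ ℚ, so this is the minimal polynomial.

Minimal polynomial: x² - 20x + 81


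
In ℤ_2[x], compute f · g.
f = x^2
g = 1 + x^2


Expand and collect like terms; reduce coefficients mod 2:
x^0: 0·1 = 0 ≡ 0 (mod 2)
x^1: 0·0 + 0·1 = 0 ≡ 0 (mod 2)
x^2: 0·1 + 0·0 + 1·1 = 1 ≡ 1 (mod 2)
x^3: 0·1 + 1·0 = 0 ≡ 0 (mod 2)
x^4: 1·1 = 1 ≡ 1 (mod 2)
Result: x^2 + x^4

f · g = x^2 + x^4


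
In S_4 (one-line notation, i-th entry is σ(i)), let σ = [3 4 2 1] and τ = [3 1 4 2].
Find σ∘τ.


σ∘τ: apply τ first, then σ
1 →τ 3 →σ 2
2 →τ 1 →σ 3
3 →τ 4 →σ 1
4 →τ 2 →σ 4

σ∘τ = [2 3 1 4]


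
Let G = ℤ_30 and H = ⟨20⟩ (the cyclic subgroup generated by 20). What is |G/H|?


|⟨20⟩| = n / gcd(20, 30) = 30 / 10 = 3
H is normal (ℤ_30 is abelian).
|G/H| = |G| / |H| = 30 / 3 = 10

|G/H| = 10


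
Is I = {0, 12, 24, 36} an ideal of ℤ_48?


Check ideal conditions for I = {0, 12, 24, 36} in ℤ_48:
(1) I is an additive subgroup? Yes
(2) For r ∈ ℤ_48 and a ∈ I: r·a ∈ I? Yes

Yes, I is an ideal of ℤ_48


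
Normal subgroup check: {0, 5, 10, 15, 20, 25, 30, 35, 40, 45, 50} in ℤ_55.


H = {0, 5, 10, 15, 20, 25, 30, 35, 40, 45, 50} in ℤ_55
ℤ_55 is abelian; every subgroup of an abelian group is normal

Yes, normal subgroup


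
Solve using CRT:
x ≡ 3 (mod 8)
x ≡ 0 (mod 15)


m₁ = 8, m₂ = 15, gcd = 1, so CRT applies. M = m₁·m₂ = 120
Let M₁ = M/m₁ = 15, M₂ = M/m₂ = 8
Find y₁ ≡ M₁⁻¹ (mod m₁): 15⁻¹ ≡ 7 (mod 8)
Find y₂ ≡ M₂⁻¹ (mod m₂): 8⁻¹ ≡ 2 (mod 15)
x = a₁·M₁·y₁ + a₂·M₂·y₂ = 3·15·7 + 0·8·2 = 315
Reduce mod 120: x ≡ 75
Check: 75 mod 8 = 3 ✓, 75 mod 15 = 0 ✓

x ≡ 75 (mod 120)


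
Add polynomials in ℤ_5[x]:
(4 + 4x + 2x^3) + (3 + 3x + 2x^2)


Add coefficients mod 5:
x^0: 4 + 3 = 2 (mod 5)
x^1: 4 + 3 = 2 (mod 5)
x^2: 0 + 2 = 2 (mod 5)
x^3: 2 + 0 = 2 (mod 5)
Result: 2 + 2x + 2x^2 + 2x^3

f + g = 2 + 2x + 2x^2 + 2x^3


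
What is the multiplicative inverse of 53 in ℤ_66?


Use the extended Euclidean algorithm to write 1 = 53·s + 66·t; then s mod 66 is the inverse.
Euclidean algorithm:
  53 = 0·66 + 53
  66 = 1·53 + 13
  53 = 4·13 + 1
  13 = 13·1 + 0
gcd(53,66) = 1
Back-substitution gives: 53·(5) + 66·(-4) = 1
So 53⁻¹ ≡ 5 ≡ 5 (mod 66)
Check: 53 × 5 = 265 ≡ 1 (mod 66) ✓

53⁻¹ ≡ 5 (mod 66)


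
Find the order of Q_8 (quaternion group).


Q_8 = {±1, ±i, ±j, ±k}
|Q_8| = 8

|Q_8 (quaternion group)| = 8


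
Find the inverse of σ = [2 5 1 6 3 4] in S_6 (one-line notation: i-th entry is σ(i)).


To find σ⁻¹, swap domain and range:
σ(1) = 2 → σ⁻¹(2) = 1
σ(2) = 5 → σ⁻¹(5) = 2
σ(3) = 1 → σ⁻¹(1) = 3
σ(4) = 6 → σ⁻¹(6) = 4
σ(5) = 3 → σ⁻¹(3) = 5
σ(6) = 4 → σ⁻¹(4) = 6

σ⁻¹ = [3 1 5 6 2 4]


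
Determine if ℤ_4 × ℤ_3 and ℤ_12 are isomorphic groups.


Comparing ℤ_4 × ℤ_3 and ℤ_12:
gcd(4,3) = 1, so ℤ_4 × ℤ_3 ≅ ℤ_12 (CRT)

Yes, ℤ_4 × ℤ_3 ≅ ℤ_12


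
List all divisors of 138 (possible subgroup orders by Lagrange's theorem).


Lagrange's theorem: |H| divides |G|
|G| = 138
Divisors of 138: 1, 2, 3, 6, 23, 46, 69, 138

Possible subgroup orders: {1, 2, 3, 6, 23, 46, 69, 138}


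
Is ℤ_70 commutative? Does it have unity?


ℤ_70 is a commutative ring with unity 1; 70 = 2×35 is composite, so 2·35 ≡ 0 gives zero divisors (not an integral domain)
Commutative: Yes
Integral domain: No
Has unity: Yes

ℤ_70: Commutative=Yes, Unity=Yes


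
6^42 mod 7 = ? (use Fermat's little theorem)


Fermat's little theorem: if p is prime and gcd(a,p)=1, then a^(p-1) ≡ 1 (mod p)
p = 7 is prime, gcd(6,7) = 1
Reduce exponent: 42 mod 6 = 0
So 6^42 ≡ 6^0 (mod 7)
6^0 = 1

6^42 ≡ 1 (mod 7)


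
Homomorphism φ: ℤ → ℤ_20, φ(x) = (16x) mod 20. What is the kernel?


Kernel = preimage of identity
ker(φ) = {x ∈ ℤ : 16x ≡ 0 (mod 20)}. gcd(16,20) = 4, so 16x ≡ 0 (mod 20) ⟺ x ≡ 0 (mod 20/4 = 5). Hence ker(φ) = 5ℤ

ker(φ) = 5ℤ


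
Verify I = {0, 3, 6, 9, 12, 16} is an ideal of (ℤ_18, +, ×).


Check ideal conditions for I = {0, 3, 6, 9, 12, 16} in ℤ_18:
(1) I is an additive subgroup? No
(2) For r ∈ ℤ_18 and a ∈ I: r·a ∈ I? No  [counterexample: r=2, a=16, r·a mod 18 = 14 ∉ I]

No, I is not an ideal of ℤ_18


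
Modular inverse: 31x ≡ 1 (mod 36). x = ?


Use the extended Euclidean algorithm to write 1 = 31·s + 36·t; then s mod 36 is the inverse.
Euclidean algorithm:
  31 = 0·36 + 31
  36 = 1·31 + 5
  31 = 6·5 + 1
  5 = 5·1 + 0
gcd(31,36) = 1
Back-substitution gives: 31·(7) + 36·(-6) = 1
So 31⁻¹ ≡ 7 ≡ 7 (mod 36)
Check: 31 × 7 = 217 ≡ 1 (mod 36) ✓

31⁻¹ ≡ 7 (mod 36)


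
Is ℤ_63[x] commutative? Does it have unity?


ℤ_63 has zero divisors (3·21 ≡ 0), and these lift to constant zero divisors in ℤ_63[x]; so not an integral domain
Commutative: Yes
Integral domain: No
Has unity: Yes

ℤ_63[x]: Commutative=Yes, Unity=Yes


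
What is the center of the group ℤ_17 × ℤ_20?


Z(G) = {g ∈ G | gx = xg for all x ∈ G}
Direct product of abelian groups is abelian, so Z(G) = G

Z(ℤ_17 × ℤ_20) = ℤ_17 × ℤ_20


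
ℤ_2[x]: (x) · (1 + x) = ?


Expand and collect like terms; reduce coefficients mod 2:
x^0: 0·1 = 0 ≡ 0 (mod 2)
x^1: 0·1 + 1·1 = 1 ≡ 1 (mod 2)
x^2: 1·1 = 1 ≡ 1 (mod 2)
Result: x + x^2

f · g = x + x^2


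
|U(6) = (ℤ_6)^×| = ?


U(n) is the group of units mod n; |U(n)| = φ(n)
|U(6)| = φ(6) = 2

|U(6) = (ℤ_6)^×| = 2


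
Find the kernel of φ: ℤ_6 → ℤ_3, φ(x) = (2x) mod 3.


Kernel = preimage of identity
ker(φ) = {x ∈ ℤ_6 : 2x ≡ 0 (mod 3)}. Since 3 | 6, φ is well-defined. The kernel is the cyclic subgroup ⟨3⟩ of ℤ_6 (order 2), i.e. {0, 3}

ker(φ) = {0, 3}


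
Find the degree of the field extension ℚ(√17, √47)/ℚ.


[ℚ(√17,√47):ℚ] = [ℚ(√17,√47):ℚ(√17)]·[ℚ(√17):ℚ] = 2·2 = 4

[ℚ(√17, √47)/ℚ] = 4


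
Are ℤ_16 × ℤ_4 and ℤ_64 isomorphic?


Comparing ℤ_16 × ℤ_4 and ℤ_64:
gcd(16,4) = 4 ≠ 1. Max element order in ℤ_16×ℤ_4 is lcm(16,4) = 16 < 64, so it has no element of order 64

No, ℤ_16 × ℤ_4 ≇ ℤ_64


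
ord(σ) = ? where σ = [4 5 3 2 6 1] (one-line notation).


Cycle decomposition: (1 4 2 5 6)
Cycle lengths: 5
Order = lcm(5) = 5

ord(σ) = 5


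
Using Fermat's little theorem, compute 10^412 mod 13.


Fermat's little theorem: if p is prime and gcd(a,p)=1, then a^(p-1) ≡ 1 (mod p)
p = 13 is prime, gcd(10,13) = 1
Reduce exponent: 412 mod 12 = 4
So 10^412 ≡ 10^4 (mod 13)
10^4 mod 13 = 3

10^412 ≡ 3 (mod 13)


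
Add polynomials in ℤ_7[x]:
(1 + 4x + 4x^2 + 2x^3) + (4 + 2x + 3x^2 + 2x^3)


Add coefficients mod 7:
x^0: 1 + 4 = 5 (mod 7)
x^1: 4 + 2 = 6 (mod 7)
x^2: 4 + 3 = 0 (mod 7)
x^3: 2 + 2 = 4 (mod 7)
Result: 5 + 6x + 4x^3

f + g = 5 + 6x + 4x^3


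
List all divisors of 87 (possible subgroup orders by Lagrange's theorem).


Lagrange's theorem: |H| divides |G|
|G| = 87
Divisors of 87: 1, 3, 29, 87

Possible subgroup orders: {1, 3, 29, 87}


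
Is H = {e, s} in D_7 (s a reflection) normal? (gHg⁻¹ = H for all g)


H = {e, s} in D_7 (s a reflection)
r·s·r⁻¹ = sr⁻² ≠ s for n ≥ 3, so {e, s} is not closed under conjugation

No, not a normal subgroup


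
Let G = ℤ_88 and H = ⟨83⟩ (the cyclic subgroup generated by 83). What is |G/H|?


|⟨83⟩| = n / gcd(83, 88) = 88 / 1 = 88
H is normal (ℤ_88 is abelian).
|G/H| = |G| / |H| = 88 / 88 = 1

|G/H| = 1


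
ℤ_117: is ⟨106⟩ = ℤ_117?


g generates ℤ_n iff gcd(g, n) = 1
gcd(106, 117) = 1
Since gcd = 1, 106 is a generator.

Yes, 106 generates ℤ_117


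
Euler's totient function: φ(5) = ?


φ(n) = count of k ∈ {1,...,n} with gcd(k,n)=1
Coprimes to 5: {1, 2, 3, 4}
Count: 4

φ(5) = 4


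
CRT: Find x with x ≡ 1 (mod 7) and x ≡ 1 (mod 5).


m₁ = 7, m₂ = 5, gcd = 1, so CRT applies. M = m₁·m₂ = 35
Let M₁ = M/m₁ = 5, M₂ = M/m₂ = 7
Find y₁ ≡ M₁⁻¹ (mod m₁): 5⁻¹ ≡ 3 (mod 7)
Find y₂ ≡ M₂⁻¹ (mod m₂): 7⁻¹ ≡ 3 (mod 5)
x = a₁·M₁·y₁ + a₂·M₂·y₂ = 1·5·3 + 1·7·3 = 36
Reduce mod 35: x ≡ 1
Check: 1 mod 7 = 1 ✓, 1 mod 5 = 1 ✓

x ≡ 1 (mod 35)


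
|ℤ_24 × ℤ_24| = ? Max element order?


|ℤ_24 × ℤ_24| = 24 × 24 = 576
Max element order = lcm(24,24) = 24
Cyclic? No (gcd=24)

|ℤ_24×ℤ_24| = 576, max element order = 24


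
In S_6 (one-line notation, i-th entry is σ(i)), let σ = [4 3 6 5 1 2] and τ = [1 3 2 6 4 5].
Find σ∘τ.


σ∘τ: apply τ first, then σ
1 →τ 1 →σ 4
2 →τ 3 →σ 6
3 →τ 2 →σ 3
4 →τ 6 →σ 2
5 →τ 4 →σ 5
6 →τ 5 →σ 1

σ∘τ = [4 6 3 2 5 1]


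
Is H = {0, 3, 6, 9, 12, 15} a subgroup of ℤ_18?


Subgroup test for H = {0, 3, 6, 9, 12, 15} in (ℤ_18, +):
(1) 0 ∈ H? Yes
(2) Closure: for all a,b ∈ H, (a+b) mod 18 ∈ H? Yes
(3) Inverses: for all a ∈ H, -a mod 18 ∈ H? Yes

Yes, H is a subgroup of ℤ_18


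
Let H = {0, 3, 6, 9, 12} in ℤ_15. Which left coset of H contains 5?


5 + H = {5 + h (mod 15) : h ∈ H}
5+0=5, 5+3=8, 5+6=11, 5+9=14, 5+12=2
5 + H = {2, 5, 8, 11, 14} = 2 + H

5 + H = {2, 5, 8, 11, 14}


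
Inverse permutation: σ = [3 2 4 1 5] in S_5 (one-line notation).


To find σ⁻¹, swap domain and range:
σ(1) = 3 → σ⁻¹(3) = 1
σ(2) = 2 → σ⁻¹(2) = 2
σ(3) = 4 → σ⁻¹(4) = 3
σ(4) = 1 → σ⁻¹(1) = 4
σ(5) = 5 → σ⁻¹(5) = 5

σ⁻¹ = [4 2 1 3 5]


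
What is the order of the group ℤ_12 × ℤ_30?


|A × B| = |A| · |B|
|ℤ_12 × ℤ_30| = 12 × 30 = 360

|ℤ_12 × ℤ_30| = 360


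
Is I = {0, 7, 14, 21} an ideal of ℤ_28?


Check ideal conditions for I = {0, 7, 14, 21} in ℤ_28:
(1) I is an additive subgroup? Yes
(2) For r ∈ ℤ_28 and a ∈ I: r·a ∈ I? Yes

Yes, I is an ideal of ℤ_28


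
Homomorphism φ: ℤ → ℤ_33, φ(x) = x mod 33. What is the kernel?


Kernel = preimage of identity
ker(φ) = {x ∈ ℤ : x ≡ 0 (mod 33)} = 33ℤ = {0, ±33, ±66, ...}

ker(φ) = 33ℤ


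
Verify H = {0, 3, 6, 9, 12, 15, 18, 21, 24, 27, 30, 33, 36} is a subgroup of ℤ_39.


Subgroup test for H = {0, 3, 6, 9, 12, 15, 18, 21, 24, 27, 30, 33, 36} in (ℤ_39, +):
(1) 0 ∈ H? Yes
(2) Closure: for all a,b ∈ H, (a+b) mod 39 ∈ H? Yes
(3) Inverses: for all a ∈ H, -a mod 39 ∈ H? Yes

Yes, H is a subgroup of ℤ_39


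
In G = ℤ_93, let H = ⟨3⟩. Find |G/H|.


|⟨3⟩| = n / gcd(3, 93) = 93 / 3 = 31
H is normal (ℤ_93 is abelian).
|G/H| = |G| / |H| = 93 / 31 = 3

|G/H| = 3


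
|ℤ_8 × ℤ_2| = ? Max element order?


|ℤ_8 × ℤ_2| = 8 × 2 = 16
Max element order = lcm(8,2) = 8
Cyclic? No (gcd=2)

|ℤ_8×ℤ_2| = 16, max element order = 8


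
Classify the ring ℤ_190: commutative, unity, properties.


ℤ_190 is a commutative ring with unity 1; 190 = 2×95 is composite, so 2·95 ≡ 0 gives zero divisors (not an integral domain)
Commutative: Yes
Integral domain: No
Has unity: Yes

ℤ_190: Commutative=Yes, Unity=Yes


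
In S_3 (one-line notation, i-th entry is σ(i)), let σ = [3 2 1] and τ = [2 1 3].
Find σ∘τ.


σ∘τ: apply τ first, then σ
1 →τ 2 →σ 2
2 →τ 1 →σ 3
3 →τ 3 →σ 1

σ∘τ = [2 3 1]


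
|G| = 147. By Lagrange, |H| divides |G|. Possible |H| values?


Lagrange's theorem: |H| divides |G|
|G| = 147
Divisors of 147: 1, 3, 7, 21, 49, 147

Possible subgroup orders: {1, 3, 7, 21, 49, 147}


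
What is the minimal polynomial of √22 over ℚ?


√22 satisfies x² - 22 = 0, irreducible over ℚ since 22 is squarefree

Minimal polynomial: x² - 22


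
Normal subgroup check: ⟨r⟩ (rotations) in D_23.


H = ⟨r⟩ (rotations) in D_23
The rotation subgroup ⟨r⟩ has index 2 in D_23, so it is normal

Yes, normal subgroup


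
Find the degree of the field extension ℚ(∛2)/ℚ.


∛2 has minimal polynomial x³ - 2 (irreducible over ℚ since 2 is not a perfect cube)

[ℚ(∛2)/ℚ] = 3


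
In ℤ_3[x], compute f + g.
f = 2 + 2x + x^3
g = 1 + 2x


Add coefficients mod 3:
x^0: 2 + 1 = 0 (mod 3)
x^1: 2 + 2 = 1 (mod 3)
x^2: 0 + 0 = 0 (mod 3)
x^3: 1 + 0 = 1 (mod 3)
Result: x + x^3

f + g = x + x^3


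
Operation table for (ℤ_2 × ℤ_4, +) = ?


Elements: {(0,0), (0,1), (0,2), (0,3), (1,0), (1,1), (1,2), (1,3)}
Operation: componentwise addition mod (2, 4)
Entry (a, b) = ((a₁+b₁) mod 2, (a₂+b₂) mod 4)

Cayley table:
      | (0,0) | (0,1) | (0,2) | (0,3) | (1,0) | (1,1) | (1,2) | (1,3)
(0,0) | (0,0) | (0,1) | (0,2) | (0,3) | (1,0) | (1,1) | (1,2) | (1,3)
(0,1) | (0,1) | (0,2) | (0,3) | (0,0) | (1,1) | (1,2) | (1,3) | (1,0)
(0,2) | (0,2) | (0,3) | (0,0) | (0,1) | (1,2) | (1,3) | (1,0) | (1,1)
(0,3) | (0,3) | (0,0) | (0,1) | (0,2) | (1,3) | (1,0) | (1,1) | (1,2)
(1,0) | (1,0) | (1,1) | (1,2) | (1,3) | (0,0) | (0,1) | (0,2) | (0,3)
(1,1) | (1,1) | (1,2) | (1,3) | (1,0) | (0,1) | (0,2) | (0,3) | (0,0)
(1,2) | (1,2) | (1,3) | (1,0) | (1,1) | (0,2) | (0,3) | (0,0) | (0,1)
(1,3) | (1,3) | (1,0) | (1,1) | (1,2) | (0,3) | (0,0) | (0,1) | (0,2)


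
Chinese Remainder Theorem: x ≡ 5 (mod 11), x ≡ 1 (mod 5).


m₁ = 11, m₂ = 5, gcd = 1, so CRT applies. M = m₁·m₂ = 55
Let M₁ = M/m₁ = 5, M₂ = M/m₂ = 11
Find y₁ ≡ M₁⁻¹ (mod m₁): 5⁻¹ ≡ 9 (mod 11)
Find y₂ ≡ M₂⁻¹ (mod m₂): 11⁻¹ ≡ 1 (mod 5)
x = a₁·M₁·y₁ + a₂·M₂·y₂ = 5·5·9 + 1·11·1 = 236
Reduce mod 55: x ≡ 16
Check: 16 mod 11 = 5 ✓, 16 mod 5 = 1 ✓

x ≡ 16 (mod 55)


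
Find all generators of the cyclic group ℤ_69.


g generates ℤ_n iff gcd(g,n) = 1
Prime factors of 69: 3, 23
Generators are g ∈ {1,...,68} not divisible by any of these primes.
Generators: {1, 2, 4, 5, 7, 8, 10, 11, 13, 14, 16, 17, 19, 20, 22, 25, 26, 28, 29, 31, 32, 34, 35, 37, 38, 40, 41, 43, 44, 47, 49, 50, 52, 53, 55, 56, 58, 59, 61, 62, 64, 65, 67, 68}
Number of generators = φ(69) = 44

Generators of ℤ_69 = {1, 2, 4, 5, 7, 8, 10, 11, 13, 14, 16, 17, 19, 20, 22, 25, 26, 28, 29, 31, 32, 34, 35, 37, 38, 40, 41, 43, 44, 47, 49, 50, 52, 53, 55, 56, 58, 59, 61, 62, 64, 65, 67, 68}


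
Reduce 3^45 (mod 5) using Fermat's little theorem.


Fermat's little theorem: if p is prime and gcd(a,p)=1, then a^(p-1) ≡ 1 (mod p)
p = 5 is prime, gcd(3,5) = 1
Reduce exponent: 45 mod 4 = 1
So 3^45 ≡ 3^1 (mod 5)
3^1 mod 5 = 3

3^45 ≡ 3 (mod 5)


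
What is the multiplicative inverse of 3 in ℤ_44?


Use the extended Euclidean algorithm to write 1 = 3·s + 44·t; then s mod 44 is the inverse.
Euclidean algorithm:
  3 = 0·44 + 3
  44 = 14·3 + 2
  3 = 1·2 + 1
  2 = 2·1 + 0
gcd(3,44) = 1
Back-substitution gives: 3·(15) + 44·(-1) = 1
So 3⁻¹ ≡ 15 ≡ 15 (mod 44)
Check: 3 × 15 = 45 ≡ 1 (mod 44) ✓

3⁻¹ ≡ 15 (mod 44)


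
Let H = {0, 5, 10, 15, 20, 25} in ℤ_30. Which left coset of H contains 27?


27 + H = {27 + h (mod 30) : h ∈ H}
27+0=27, 27+5=2, 27+10=7, 27+15=12, 27+20=17, 27+25=22
27 + H = {2, 7, 12, 17, 22, 27} = 2 + H

27 + H = {2, 7, 12, 17, 22, 27}


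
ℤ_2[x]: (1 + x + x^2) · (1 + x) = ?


Expand and collect like terms; reduce coefficients mod 2:
x^0: 1·1 = 1 ≡ 1 (mod 2)
x^1: 1·1 + 1·1 = 2 ≡ 0 (mod 2)
x^2: 1·1 + 1·1 = 2 ≡ 0 (mod 2)
x^3: 1·1 = 1 ≡ 1 (mod 2)
Result: 1 + x^3

f · g = 1 + x^3


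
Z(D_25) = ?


Z(G) = {g ∈ G | gx = xg for all x ∈ G}
For odd n, Z(D_n) = {e}: no nontrivial rotation commutes with all reflections

Z(D_25) = {e}


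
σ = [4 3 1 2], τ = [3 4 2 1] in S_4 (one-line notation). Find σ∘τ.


σ∘τ: apply τ first, then σ
1 →τ 3 →σ 1
2 →τ 4 →σ 2
3 →τ 2 →σ 3
4 →τ 1 →σ 4

σ∘τ = [1 2 3 4]


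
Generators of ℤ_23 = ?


g generates ℤ_n iff gcd(g,n) = 1
Prime factors of 23: 23
Generators are g ∈ {1,...,22} not divisible by any of these primes.
Generators: {1, 2, 3, 4, 5, 6, 7, 8, 9, 10, 11, 12, 13, 14, 15, 16, 17, 18, 19, 20, 21, 22}
Number of generators = φ(23) = 22

Generators of ℤ_23 = {1, 2, 3, 4, 5, 6, 7, 8, 9, 10, 11, 12, 13, 14, 15, 16, 17, 18, 19, 20, 21, 22}


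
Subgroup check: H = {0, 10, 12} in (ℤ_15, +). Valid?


Subgroup test for H = {0, 10, 12} in (ℤ_15, +):
(1) 0 ∈ H? Yes
(2) Closure: for all a,b ∈ H, (a+b) mod 15 ∈ H? No  [counterexample: 10 + 10 = 5 ∉ H]
(3) Inverses: for all a ∈ H, -a mod 15 ∈ H? No

No, H is not a subgroup of ℤ_15


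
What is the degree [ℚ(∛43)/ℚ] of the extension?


∛43 has minimal polynomial x³ - 43 (irreducible over ℚ since 43 is not a perfect cube)

[ℚ(∛43)/ℚ] = 3


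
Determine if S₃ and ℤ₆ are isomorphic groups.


Comparing S₃ and ℤ₆:
S₃ is non-abelian, ℤ₆ is abelian

No, S₃ ≇ ℤ₆


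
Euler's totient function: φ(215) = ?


Factor n: 215 = 5 × 43
φ(n) = n · ∏(1 - 1/p) over distinct primes p | n
φ(215) = 215 · (1 - 1/5) · (1 - 1/43) = 168

φ(215) = 168


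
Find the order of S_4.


|S_n| = n! (number of permutations of n symbols)
|S_4| = 4! = 24

|S_4| = 24


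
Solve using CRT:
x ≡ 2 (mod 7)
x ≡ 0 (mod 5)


m₁ = 7, m₂ = 5, gcd = 1, so CRT applies. M = m₁·m₂ = 35
Let M₁ = M/m₁ = 5, M₂ = M/m₂ = 7
Find y₁ ≡ M₁⁻¹ (mod m₁): 5⁻¹ ≡ 3 (mod 7)
Find y₂ ≡ M₂⁻¹ (mod m₂): 7⁻¹ ≡ 3 (mod 5)
x = a₁·M₁·y₁ + a₂·M₂·y₂ = 2·5·3 + 0·7·3 = 30
Reduce mod 35: x ≡ 30
Check: 30 mod 7 = 2 ✓, 30 mod 5 = 0 ✓

x ≡ 30 (mod 35)


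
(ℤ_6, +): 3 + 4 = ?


Operation: addition mod 6
3 + 4 = (a + b) mod 6 with a = 3, b = 4

3 + 4 = 1


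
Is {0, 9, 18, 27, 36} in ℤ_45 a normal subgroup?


H = {0, 9, 18, 27, 36} in ℤ_45
ℤ_45 is abelian; every subgroup of an abelian group is normal

Yes, normal subgroup


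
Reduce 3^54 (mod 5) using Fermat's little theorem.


Fermat's little theorem: if p is prime and gcd(a,p)=1, then a^(p-1) ≡ 1 (mod p)
p = 5 is prime, gcd(3,5) = 1
Reduce exponent: 54 mod 4 = 2
So 3^54 ≡ 3^2 (mod 5)
3^2 mod 5 = 4

3^54 ≡ 4 (mod 5)


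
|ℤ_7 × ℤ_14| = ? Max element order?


|ℤ_7 × ℤ_14| = 7 × 14 = 98
Max element order = lcm(7,14) = 14
Cyclic? No (gcd=7)

|ℤ_7×ℤ_14| = 98, max element order = 14


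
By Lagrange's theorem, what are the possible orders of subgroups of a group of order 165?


Lagrange's theorem: |H| divides |G|
|G| = 165
Divisors of 165: 1, 3, 5, 11, 15, 33, 55, 165

Possible subgroup orders: {1, 3, 5, 11, 15, 33, 55, 165}


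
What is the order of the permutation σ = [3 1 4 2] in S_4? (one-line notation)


Cycle decomposition: (1 3 4 2)
Cycle lengths: 4
Order = lcm(4) = 4

ord(σ) = 4


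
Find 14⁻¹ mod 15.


Use the extended Euclidean algorithm to write 1 = 14·s + 15·t; then s mod 15 is the inverse.
Euclidean algorithm:
  14 = 0·15 + 14
  15 = 1·14 + 1
  14 = 14·1 + 0
gcd(14,15) = 1
Back-substitution gives: 14·(-1) + 15·(1) = 1
So 14⁻¹ ≡ -1 ≡ 14 (mod 15)
Check: 14 × 14 = 196 ≡ 1 (mod 15) ✓

14⁻¹ ≡ 14 (mod 15)


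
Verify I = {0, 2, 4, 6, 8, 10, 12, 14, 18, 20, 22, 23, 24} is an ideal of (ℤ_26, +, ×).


Check ideal conditions for I = {0, 2, 4, 6, 8, 10, 12, 14, 18, 20, 22, 23, 24} in ℤ_26:
(1) I is an additive subgroup? No
(2) For r ∈ ℤ_26 and a ∈ I: r·a ∈ I? No  [counterexample: r=2, a=8, r·a mod 26 = 16 ∉ I]

No, I is not an ideal of ℤ_26


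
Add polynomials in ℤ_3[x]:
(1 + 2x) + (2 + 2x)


Add coefficients mod 3:
x^0: 1 + 2 = 0 (mod 3)
x^1: 2 + 2 = 1 (mod 3)
Result: x

f + g = x


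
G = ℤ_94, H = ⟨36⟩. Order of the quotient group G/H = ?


|⟨36⟩| = n / gcd(36, 94) = 94 / 2 = 47
H is normal (ℤ_94 is abelian).
|G/H| = |G| / |H| = 94 / 47 = 2

|G/H| = 2


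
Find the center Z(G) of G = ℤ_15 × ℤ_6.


Z(G) = {g ∈ G | gx = xg for all x ∈ G}
Direct product of abelian groups is abelian, so Z(G) = G

Z(ℤ_15 × ℤ_6) = ℤ_15 × ℤ_6


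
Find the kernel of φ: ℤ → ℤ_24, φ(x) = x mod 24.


Kernel = preimage of identity
ker(φ) = {x ∈ ℤ : x ≡ 0 (mod 24)} = 24ℤ = {0, ±24, ±48, ...}

ker(φ) = 24ℤ


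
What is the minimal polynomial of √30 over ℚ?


√30 satisfies x² - 30 = 0, irreducible over ℚ since 30 is squarefree

Minimal polynomial: x² - 30


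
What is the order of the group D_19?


|D_n| = 2n (n rotations and n reflections)
|D_19| = 2×19 = 38

|D_19| = 38


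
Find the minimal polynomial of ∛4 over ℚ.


∛4 satisfies x³ - 4 = 0, irreducible over ℚ (no rational root; 4 is not a perfect cube)

Minimal polynomial: x³ - 4


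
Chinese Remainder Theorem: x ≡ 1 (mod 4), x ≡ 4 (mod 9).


m₁ = 4, m₂ = 9, gcd = 1, so CRT applies. M = m₁·m₂ = 36
Let M₁ = M/m₁ = 9, M₂ = M/m₂ = 4
Find y₁ ≡ M₁⁻¹ (mod m₁): 9⁻¹ ≡ 1 (mod 4)
Find y₂ ≡ M₂⁻¹ (mod m₂): 4⁻¹ ≡ 7 (mod 9)
x = a₁·M₁·y₁ + a₂·M₂·y₂ = 1·9·1 + 4·4·7 = 121
Reduce mod 36: x ≡ 13
Check: 13 mod 4 = 1 ✓, 13 mod 9 = 4 ✓

x ≡ 13 (mod 36)


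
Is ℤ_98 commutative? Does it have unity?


ℤ_98 is a commutative ring with unity 1; 98 = 2×49 is composite, so 2·49 ≡ 0 gives zero divisors (not an integral domain)
Commutative: Yes
Integral domain: No
Has unity: Yes

ℤ_98: Commutative=Yes, Unity=Yes


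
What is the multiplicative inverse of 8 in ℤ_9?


Use the extended Euclidean algorithm to write 1 = 8·s + 9·t; then s mod 9 is the inverse.
Euclidean algorithm:
  8 = 0·9 + 8
  9 = 1·8 + 1
  8 = 8·1 + 0
gcd(8,9) = 1
Back-substitution gives: 8·(-1) + 9·(1) = 1
So 8⁻¹ ≡ -1 ≡ 8 (mod 9)
Check: 8 × 8 = 64 ≡ 1 (mod 9) ✓

8⁻¹ ≡ 8 (mod 9)


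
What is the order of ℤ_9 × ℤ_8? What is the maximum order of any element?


|ℤ_9 × ℤ_8| = 9 × 8 = 72
Max element order = lcm(9,8) = 72
Cyclic? Yes (gcd=1)

|ℤ_9×ℤ_8| = 72, max element order = 72


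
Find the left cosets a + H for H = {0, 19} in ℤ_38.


H = {0, 19}, |H| = 2
Number of cosets = |G|/|H| = 38/2 = 19
0 + H = {0, 19}
1 + H = {1, 20}
2 + H = {2, 21}
3 + H = {3, 22}
4 + H = {4, 23}
5 + H = {5, 24}
6 + H = {6, 25}
7 + H = {7, 26}
8 + H = {8, 27}
9 + H = {9, 28}
10 + H = {10, 29}
11 + H = {11, 30}
12 + H = {12, 31}
13 + H = {13, 32}
14 + H = {14, 33}
15 + H = {15, 34}
16 + H = {16, 35}
17 + H = {17, 36}
18 + H = {18, 37}

Cosets: 0+H={0,19}; 1+H={1,20}; 2+H={2,21}; 3+H={3,22}; 4+H={4,23}; 5+H={5,24}; 6+H={6,25}; 7+H={7,26}; 8+H={8,27}; 9+H={9,28}; 10+H={10,29}; 11+H={11,30}; 12+H={12,31}; 13+H={13,32}; 14+H={14,33}; 15+H={15,34}; 16+H={16,35}; 17+H={17,36}; 18+H={18,37}


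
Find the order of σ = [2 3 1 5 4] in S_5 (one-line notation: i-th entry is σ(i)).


Cycle decomposition: (1 2 3) (4 5)
Cycle lengths: 3, 2
Order = lcm(3, 2) = 6

ord(σ) = 6


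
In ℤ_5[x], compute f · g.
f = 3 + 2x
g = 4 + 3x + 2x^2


Expand and collect like terms; reduce coefficients mod 5:
x^0: 3·4 = 12 ≡ 2 (mod 5)
x^1: 3·3 + 2·4 = 17 ≡ 2 (mod 5)
x^2: 3·2 + 2·3 = 12 ≡ 2 (mod 5)
x^3: 2·2 = 4 ≡ 4 (mod 5)
Result: 2 + 2x + 2x^2 + 4x^3

f · g = 2 + 2x + 2x^2 + 4x^3


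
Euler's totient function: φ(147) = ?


Factor n: 147 = 3 × 7^2
φ(n) = n · ∏(1 - 1/p) over distinct primes p | n
φ(147) = 147 · (1 - 1/3) · (1 - 1/7) = 84

φ(147) = 84


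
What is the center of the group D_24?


Z(G) = {g ∈ G | gx = xg for all x ∈ G}
For even n, Z(D_n) = {e, r^(n/2)}: the 180° rotation r^12 commutes with every reflection and rotation

Z(D_24) = {e, r^12}


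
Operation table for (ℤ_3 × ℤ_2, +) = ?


Elements: {(0,0), (0,1), (1,0), (1,1), (2,0), (2,1)}
Operation: componentwise addition mod (3, 2)
Entry (a, b) = ((a₁+b₁) mod 3, (a₂+b₂) mod 2)

Cayley table:
      | (0,0) | (0,1) | (1,0) | (1,1) | (2,0) | (2,1)
(0,0) | (0,0) | (0,1) | (1,0) | (1,1) | (2,0) | (2,1)
(0,1) | (0,1) | (0,0) | (1,1) | (1,0) | (2,1) | (2,0)
(1,0) | (1,0) | (1,1) | (2,0) | (2,1) | (0,0) | (0,1)
(1,1) | (1,1) | (1,0) | (2,1) | (2,0) | (0,1) | (0,0)
(2,0) | (2,0) | (2,1) | (0,0) | (0,1) | (1,0) | (1,1)
(2,1) | (2,1) | (2,0) | (0,1) | (0,0) | (1,1) | (1,0)


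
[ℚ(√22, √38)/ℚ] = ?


[ℚ(√22,√38):ℚ] = [ℚ(√22,√38):ℚ(√22)]·[ℚ(√22):ℚ] = 2·2 = 4

[ℚ(√22, √38)/ℚ] = 4


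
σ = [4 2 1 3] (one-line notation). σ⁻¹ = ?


To find σ⁻¹, swap domain and range:
σ(1) = 4 → σ⁻¹(4) = 1
σ(2) = 2 → σ⁻¹(2) = 2
σ(3) = 1 → σ⁻¹(1) = 3
σ(4) = 3 → σ⁻¹(3) = 4

σ⁻¹ = [3 2 4 1]


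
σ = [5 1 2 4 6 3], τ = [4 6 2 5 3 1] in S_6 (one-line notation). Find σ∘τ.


σ∘τ: apply τ first, then σ
1 →τ 4 →σ 4
2 →τ 6 →σ 3
3 →τ 2 →σ 1
4 →τ 5 →σ 6
5 →τ 3 →σ 2
6 →τ 1 →σ 5

σ∘τ = [4 3 1 6 2 5]


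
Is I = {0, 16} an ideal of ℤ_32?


Check ideal conditions for I = {0, 16} in ℤ_32:
(1) I is an additive subgroup? Yes
(2) For r ∈ ℤ_32 and a ∈ I: r·a ∈ I? Yes

Yes, I is an ideal of ℤ_32


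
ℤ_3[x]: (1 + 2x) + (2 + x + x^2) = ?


Add coefficients mod 3:
x^0: 1 + 2 = 0 (mod 3)
x^1: 2 + 1 = 0 (mod 3)
x^2: 0 + 1 = 1 (mod 3)
Result: x^2

f + g = x^2


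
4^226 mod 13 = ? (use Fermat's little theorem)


Fermat's little theorem: if p is prime and gcd(a,p)=1, then a^(p-1) ≡ 1 (mod p)
p = 13 is prime, gcd(4,13) = 1
Reduce exponent: 226 mod 12 = 10
So 4^226 ≡ 4^10 (mod 13)
4^10 mod 13 = 9

4^226 ≡ 9 (mod 13)


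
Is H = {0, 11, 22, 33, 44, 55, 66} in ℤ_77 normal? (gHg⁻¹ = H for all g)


H = {0, 11, 22, 33, 44, 55, 66} in ℤ_77
ℤ_77 is abelian; every subgroup of an abelian group is normal

Yes, normal subgroup


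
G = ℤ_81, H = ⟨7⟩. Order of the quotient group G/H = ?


|⟨7⟩| = n / gcd(7, 81) = 81 / 1 = 81
H is normal (ℤ_81 is abelian).
|G/H| = |G| / |H| = 81 / 81 = 1

|G/H| = 1


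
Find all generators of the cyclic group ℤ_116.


g generates ℤ_n iff gcd(g,n) = 1
Prime factors of 116: 2, 29
Generators are g ∈ {1,...,115} not divisible by any of these primes.
Generators: {1, 3, 5, 7, 9, 11, 13, 15, 17, 19, 21, 23, 25, 27, 31, 33, 35, 37, 39, 41, 43, 45, 47, 49, 51, 53, 55, 57, 59, 61, 63, 65, 67, 69, 71, 73, 75, 77, 79, 81, 83, 85, 89, 91, 93, 95, 97, 99, 101, 103, 105, 107, 109, 111, 113, 115}
Number of generators = φ(116) = 56

Generators of ℤ_116 = {1, 3, 5, 7, 9, 11, 13, 15, 17, 19, 21, 23, 25, 27, 31, 33, 35, 37, 39, 41, 43, 45, 47, 49, 51, 53, 55, 57, 59, 61, 63, 65, 67, 69, 71, 73, 75, 77, 79, 81, 83, 85, 89, 91, 93, 95, 97, 99, 101, 103, 105, 107, 109, 111, 113, 115}


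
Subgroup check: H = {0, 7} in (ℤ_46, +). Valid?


Subgroup test for H = {0, 7} in (ℤ_46, +):
(1) 0 ∈ H? Yes
(2) Closure: for all a,b ∈ H, (a+b) mod 46 ∈ H? No  [counterexample: 7 + 7 = 14 ∉ H]
(3) Inverses: for all a ∈ H, -a mod 46 ∈ H? No

No, H is not a subgroup of ℤ_46


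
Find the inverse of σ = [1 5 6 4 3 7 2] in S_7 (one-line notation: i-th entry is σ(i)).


To find σ⁻¹, swap domain and range:
σ(1) = 1 → σ⁻¹(1) = 1
σ(2) = 5 → σ⁻¹(5) = 2
σ(3) = 6 → σ⁻¹(6) = 3
σ(4) = 4 → σ⁻¹(4) = 4
σ(5) = 3 → σ⁻¹(3) = 5
σ(6) = 7 → σ⁻¹(7) = 6
σ(7) = 2 → σ⁻¹(2) = 7

σ⁻¹ = [1 7 5 4 2 3 6]


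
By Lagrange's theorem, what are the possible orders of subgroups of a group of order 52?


Lagrange's theorem: |H| divides |G|
|G| = 52
Divisors of 52: 1, 2, 4, 13, 26, 52

Possible subgroup orders: {1, 2, 4, 13, 26, 52}


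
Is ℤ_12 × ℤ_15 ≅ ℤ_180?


Comparing ℤ_12 × ℤ_15 and ℤ_180:
gcd(12,15) = 3 ≠ 1. Max element order in ℤ_12×ℤ_15 is lcm(12,15) = 60 < 180, so it has no element of order 180

No, ℤ_12 × ℤ_15 ≇ ℤ_180


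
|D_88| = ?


|D_n| = 2n (n rotations and n reflections)
|D_88| = 2×88 = 176

|D_88| = 176


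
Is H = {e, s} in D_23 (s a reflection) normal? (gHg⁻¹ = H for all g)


H = {e, s} in D_23 (s a reflection)
r·s·r⁻¹ = sr⁻² ≠ s for n ≥ 3, so {e, s} is not closed under conjugation

No, not a normal subgroup


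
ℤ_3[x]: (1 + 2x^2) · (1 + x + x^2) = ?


Expand and collect like terms; reduce coefficients mod 3:
x^0: 1·1 = 1 ≡ 1 (mod 3)
x^1: 1·1 + 0·1 = 1 ≡ 1 (mod 3)
x^2: 1·1 + 0·1 + 2·1 = 3 ≡ 0 (mod 3)
x^3: 0·1 + 2·1 = 2 ≡ 2 (mod 3)
x^4: 2·1 = 2 ≡ 2 (mod 3)
Result: 1 + x + 2x^3 + 2x^4

f · g = 1 + x + 2x^3 + 2x^4


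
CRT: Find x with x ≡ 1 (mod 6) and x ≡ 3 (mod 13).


m₁ = 6, m₂ = 13, gcd = 1, so CRT applies. M = m₁·m₂ = 78
Let M₁ = M/m₁ = 13, M₂ = M/m₂ = 6
Find y₁ ≡ M₁⁻¹ (mod m₁): 13⁻¹ ≡ 1 (mod 6)
Find y₂ ≡ M₂⁻¹ (mod m₂): 6⁻¹ ≡ 11 (mod 13)
x = a₁·M₁·y₁ + a₂·M₂·y₂ = 1·13·1 + 3·6·11 = 211
Reduce mod 78: x ≡ 55
Check: 55 mod 6 = 1 ✓, 55 mod 13 = 3 ✓

x ≡ 55 (mod 78)


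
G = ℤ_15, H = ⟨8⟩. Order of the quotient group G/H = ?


|⟨8⟩| = n / gcd(8, 15) = 15 / 1 = 15
H is normal (ℤ_15 is abelian).
|G/H| = |G| / |H| = 15 / 15 = 1

|G/H| = 1


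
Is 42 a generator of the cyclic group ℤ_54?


g generates ℤ_n iff gcd(g, n) = 1
gcd(42, 54) = 6
Since gcd = 6 ≠ 1, ⟨42⟩ has order 9 < 54, so 42 is not a generator.

No, 42 does not generate ℤ_54


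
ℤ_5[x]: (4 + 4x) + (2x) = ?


Add coefficients mod 5:
x^0: 4 + 0 = 4 (mod 5)
x^1: 4 + 2 = 1 (mod 5)
Result: 4 + x

f + g = 4 + x


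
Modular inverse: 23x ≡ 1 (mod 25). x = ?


Use the extended Euclidean algorithm to write 1 = 23·s + 25·t; then s mod 25 is the inverse.
Euclidean algorithm:
  23 = 0·25 + 23
  25 = 1·23 + 2
  23 = 11·2 + 1
  2 = 2·1 + 0
gcd(23,25) = 1
Back-substitution gives: 23·(12) + 25·(-11) = 1
So 23⁻¹ ≡ 12 ≡ 12 (mod 25)
Check: 23 × 12 = 276 ≡ 1 (mod 25) ✓

23⁻¹ ≡ 12 (mod 25)


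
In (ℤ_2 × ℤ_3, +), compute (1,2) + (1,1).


Operation: componentwise addition mod (2, 3)
(1,2) + (1,1) = ((a₁+b₁) mod 2, (a₂+b₂) mod 3) with a = (1,2), b = (1,1)

(1,2) + (1,1) = (0,0)


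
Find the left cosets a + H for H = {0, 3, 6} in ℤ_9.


H = {0, 3, 6}, |H| = 3
Number of cosets = |G|/|H| = 9/3 = 3
0 + H = {0, 3, 6}
1 + H = {1, 4, 7}
2 + H = {2, 5, 8}

Cosets: 0+H={0,3,6}; 1+H={1,4,7}; 2+H={2,5,8}


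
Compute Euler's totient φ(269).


Factor n: 269 = 269
φ(n) = n · ∏(1 - 1/p) over distinct primes p | n
φ(269) = 269 · (1 - 1/269) = 268

φ(269) = 268


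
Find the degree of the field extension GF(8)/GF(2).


GF(8) = GF(2^3), so the extension degree is 3

[GF(8)/GF(2)] = 3


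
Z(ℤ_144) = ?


Z(G) = {g ∈ G | gx = xg for all x ∈ G}
ℤ_144 is abelian, so Z(G) = G

Z(ℤ_144) = ℤ_144


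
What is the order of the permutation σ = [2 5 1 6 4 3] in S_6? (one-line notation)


Cycle decomposition: (1 2 5 4 6 3)
Cycle lengths: 6
Order = lcm(6) = 6

ord(σ) = 6


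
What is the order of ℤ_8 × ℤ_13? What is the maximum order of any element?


|ℤ_8 × ℤ_13| = 8 × 13 = 104
Max element order = lcm(8,13) = 104
Cyclic? Yes (gcd=1)

|ℤ_8×ℤ_13| = 104, max element order = 104


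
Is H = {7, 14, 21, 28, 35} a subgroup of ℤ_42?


Subgroup test for H = {7, 14, 21, 28, 35} in (ℤ_42, +):
(1) 0 ∈ H? No
(2) Closure: for all a,b ∈ H, (a+b) mod 42 ∈ H? No  [counterexample: 7 + 35 = 0 ∉ H]
(3) Inverses: for all a ∈ H, -a mod 42 ∈ H? Yes

No, H is not a subgroup of ℤ_42


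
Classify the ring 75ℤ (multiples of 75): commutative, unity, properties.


75ℤ is a commutative ring under +,× but has no multiplicative identity (1 ∉ 75ℤ); it has no zero divisors, but without unity it is not an integral domain
Commutative: Yes
Integral domain: No
Has unity: No

75ℤ (multiples of 75): Commutative=Yes, Unity=No


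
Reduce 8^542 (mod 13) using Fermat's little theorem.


Fermat's little theorem: if p is prime and gcd(a,p)=1, then a^(p-1) ≡ 1 (mod p)
p = 13 is prime, gcd(8,13) = 1
Reduce exponent: 542 mod 12 = 2
So 8^542 ≡ 8^2 (mod 13)
8^2 mod 13 = 12

8^542 ≡ 12 (mod 13)


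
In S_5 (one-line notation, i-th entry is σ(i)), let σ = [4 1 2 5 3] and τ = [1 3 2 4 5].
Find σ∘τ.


σ∘τ: apply τ first, then σ
1 →τ 1 →σ 4
2 →τ 3 →σ 2
3 →τ 2 →σ 1
4 →τ 4 →σ 5
5 →τ 5 →σ 3

σ∘τ = [4 2 1 5 3]


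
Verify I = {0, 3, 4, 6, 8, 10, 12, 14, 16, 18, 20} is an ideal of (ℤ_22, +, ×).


Check ideal conditions for I = {0, 3, 4, 6, 8, 10, 12, 14, 16, 18, 20} in ℤ_22:
(1) I is an additive subgroup? No
(2) For r ∈ ℤ_22 and a ∈ I: r·a ∈ I? No  [counterexample: r=2, a=12, r·a mod 22 = 2 ∉ I]

No, I is not an ideal of ℤ_22


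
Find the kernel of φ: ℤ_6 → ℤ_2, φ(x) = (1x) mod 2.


Kernel = preimage of identity
ker(φ) = {x ∈ ℤ_6 : 1x ≡ 0 (mod 2)}. Since 2 | 6, φ is well-defined. The kernel is the cyclic subgroup ⟨2⟩ of ℤ_6 (order 3), i.e. {0, 2, 4}

ker(φ) = {0, 2, 4}


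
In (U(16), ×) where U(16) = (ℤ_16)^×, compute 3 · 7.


Operation: multiplication mod 16
3 · 7 = (a × b) mod 16 with a = 3, b = 7

3 · 7 = 5


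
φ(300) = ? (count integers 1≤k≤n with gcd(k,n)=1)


Factor n: 300 = 2^2 × 3 × 5^2
φ(n) = n · ∏(1 - 1/p) over distinct primes p | n
φ(300) = 300 · (1 - 1/2) · (1 - 1/3) · (1 - 1/5) = 80

φ(300) = 80


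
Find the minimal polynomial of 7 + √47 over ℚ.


Let α = 7 + √47. Then α - 7 = √47, so (α - 7)² = 47, giving α² - 14α + 2 = 0. Degree 2 and α ∉ ℚ, so this is the minimal polynomial.

Minimal polynomial: x² - 14x + 2


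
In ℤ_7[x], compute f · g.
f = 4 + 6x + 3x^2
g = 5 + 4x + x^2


Expand and collect like terms; reduce coefficients mod 7:
x^0: 4·5 = 20 ≡ 6 (mod 7)
x^1: 4·4 + 6·5 = 46 ≡ 4 (mod 7)
x^2: 4·1 + 6·4 + 3·5 = 43 ≡ 1 (mod 7)
x^3: 6·1 + 3·4 = 18 ≡ 4 (mod 7)
x^4: 3·1 = 3 ≡ 3 (mod 7)
Result: 6 + 4x + x^2 + 4x^3 + 3x^4

f · g = 6 + 4x + x^2 + 4x^3 + 3x^4


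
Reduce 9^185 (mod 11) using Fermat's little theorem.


Fermat's little theorem: if p is prime and gcd(a,p)=1, then a^(p-1) ≡ 1 (mod p)
p = 11 is prime, gcd(9,11) = 1
Reduce exponent: 185 mod 10 = 5
So 9^185 ≡ 9^5 (mod 11)
9^5 mod 11 = 1

9^185 ≡ 1 (mod 11)
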